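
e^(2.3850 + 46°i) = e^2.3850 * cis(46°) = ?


e^2.3850 = 10.85906
cos(46°) = 0.694658
sin(46°) = 0.71934
Real = 10.85906*0.694658 = 7.5433
Imag = 10.85906*0.71934 = 7.8114

7.5433 + 7.8114i


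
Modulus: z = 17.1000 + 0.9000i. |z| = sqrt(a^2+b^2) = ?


|z| = sqrt(17.1^2 + 0.9^2) = sqrt(292.41 + 0.81) = sqrt(293.22) = 17.1237

|z| = 17.1237


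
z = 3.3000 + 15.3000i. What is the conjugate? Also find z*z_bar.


z_bar = 3.3000 - 15.3000i
z*z_bar = 3.3^2 + 15.3^2 = 10.89 + 234.09 = 244.98

z_bar = 3.3000 - 15.3000i, z*z_bar = 244.98


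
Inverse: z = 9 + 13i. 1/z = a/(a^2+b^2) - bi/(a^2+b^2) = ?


|z|^2 = 81+169 = 250
1/z = (9 - 13i)/250

1/z = 0.0360 - 0.0520i


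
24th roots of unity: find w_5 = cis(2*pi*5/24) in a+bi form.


Angle = 360*5/24 = 75°
a = cos(75°) = 0.2588
b = sin(75°) = 0.9659

0.2588 + 0.9659i


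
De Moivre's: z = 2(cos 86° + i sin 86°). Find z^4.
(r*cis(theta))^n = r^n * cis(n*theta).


r^4 = 2^4 = 16
n*theta = 4*86° = 344° = 344° (mod 360)
a = 16*cos(344°) = 15.3802
b = 16*sin(344°) = -4.4102

16 cis(344°) = 15.3802 - 4.4102i


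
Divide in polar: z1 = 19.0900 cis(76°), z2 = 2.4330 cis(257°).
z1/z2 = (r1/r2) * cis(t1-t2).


r = 19.0900 / 2.4330 = 7.8463
theta = 76° - 257° = -181° = 179° (mod 360)

7.8463 cis(179°)


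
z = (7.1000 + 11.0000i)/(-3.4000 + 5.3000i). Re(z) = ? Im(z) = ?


Multiply by conjugate: (7.1000 + 11.0000i)(-3.4000 - 5.3000i) / ((-3.4)^2 + 5.3^2)
Numerator real = 7.1*(-3.4) + 11*5.3 = 34.16
Numerator imag = 11*(-3.4) - 7.1*5.3 = -75.03
Denominator = 39.65
Re(z) = 34.16/39.65 = 0.8615
Im(z) = -75.03/39.65 = -1.8923

Re(z) = 0.8615, Im(z) = -1.8923


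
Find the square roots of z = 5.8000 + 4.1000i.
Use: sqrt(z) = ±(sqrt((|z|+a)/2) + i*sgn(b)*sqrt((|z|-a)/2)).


|z| = sqrt(33.64+16.81) = 7.1028
sqrt((|z|+a)/2) = sqrt((7.1028+5.8)/2) = sqrt(6.4514) = 2.5400
sqrt((|z|-a)/2) = sqrt((7.1028-5.8)/2) = sqrt(0.6514) = 0.8071

±(2.5400 + 0.8071i) i.e. 2.5400 + 0.8071i and -2.5400 - 0.8071i


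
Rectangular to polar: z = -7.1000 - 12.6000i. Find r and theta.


r = sqrt(50.41+158.76) = sqrt(209.17) = 14.4627
theta = atan2(-12.6, -7.1) = -119.4009 degrees

r = 14.4627, theta = -119.4009 degrees


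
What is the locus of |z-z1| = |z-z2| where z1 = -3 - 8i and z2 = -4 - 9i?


Equal distances means the locus is the perpendicular bisector of z1 and z2.
Midpoint = ((-3+(-4))/2, (-8+(-9))/2) = (-3.5000, -8.5000)

Perpendicular bisector through (-3.5000, -8.5000)


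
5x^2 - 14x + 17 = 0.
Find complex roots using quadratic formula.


disc = (-14)^2 - 4*5*17 = 196 - 340 = -144
sqrt(|disc|) = sqrt(144) = 12.0000
Real part = 14/(2*5) = 1.4000
Imag part = 12.0000/(2*5) = 1.2000

1.4000 ± 1.2000i


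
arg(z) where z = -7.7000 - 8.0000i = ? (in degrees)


Re = -7.7, Im = -8
arg = atan2(-8, -7.7) = -133.9053 degrees

arg(z) = -133.9053 degrees


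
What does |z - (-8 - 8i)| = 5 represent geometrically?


|z - z0| = r is a circle with center z0 and radius r.
Center = (-8, -8), radius = 5

Circle with center (-8, -8) and radius 5


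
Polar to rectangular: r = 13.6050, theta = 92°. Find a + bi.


a = 13.6050*cos(92°) = 13.6050*(-0.0349) = -0.4748
b = 13.6050*sin(92°) = 13.6050*0.99939 = 13.5967

-0.4748 + 13.5967i


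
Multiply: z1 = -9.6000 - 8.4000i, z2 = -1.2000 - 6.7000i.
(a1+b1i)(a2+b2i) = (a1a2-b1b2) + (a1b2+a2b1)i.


Real = -9.6*(-1.2) - (-8.4)*(-6.7) = 11.52 - 56.28 = -44.76
Imag = -9.6*(-6.7) - (1.2)*(-8.4) = 64.32 + 10.08 = 74.4

-44.7600 + 74.4000i


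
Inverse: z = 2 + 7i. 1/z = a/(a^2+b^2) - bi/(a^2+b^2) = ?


|z|^2 = 4+49 = 53
1/z = (2 - 7i)/53

1/z = 0.0377 - 0.1321i


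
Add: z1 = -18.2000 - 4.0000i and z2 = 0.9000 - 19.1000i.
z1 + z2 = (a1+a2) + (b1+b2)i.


Real: -18.2 + 0.9 = -17.3
Imag: -4 - 19.1 = -23.1

-17.3000 - 23.1000i


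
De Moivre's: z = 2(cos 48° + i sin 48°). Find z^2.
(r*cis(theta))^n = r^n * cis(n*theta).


r^2 = 2^2 = 4
n*theta = 2*48° = 96° = 96° (mod 360)
a = 4*cos(96°) = -0.4181
b = 4*sin(96°) = 3.9781

4 cis(96°) = -0.4181 + 3.9781i


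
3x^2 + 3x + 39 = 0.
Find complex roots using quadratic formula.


disc = 3^2 - 4*3*39 = 9 - 468 = -459
sqrt(|disc|) = sqrt(459) = 21.4243
Real part = -3/(2*3) = -0.5000
Imag part = 21.4243/(2*3) = 3.5707

-0.5000 ± 3.5707i


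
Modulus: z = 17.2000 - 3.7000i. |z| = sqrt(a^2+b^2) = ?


|z| = sqrt(17.2^2 + (-3.7)^2) = sqrt(295.84 + 13.69) = sqrt(309.53) = 17.5935

|z| = 17.5935


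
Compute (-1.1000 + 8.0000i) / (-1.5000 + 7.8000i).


Conjugate of z2 = -1.5000 - 7.8000i
Numerator: (-1.1000 + 8.0000i)(-1.5000 - 7.8000i) = 64.0500 - 3.4200i
Denominator: (-1.5)^2 + 7.8^2 = 63.09
Result = (64.0500 - 3.4200i)/63.09

1.0152 - 0.0542i


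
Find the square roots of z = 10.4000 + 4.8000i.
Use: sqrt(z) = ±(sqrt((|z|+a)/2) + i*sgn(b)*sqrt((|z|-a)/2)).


|z| = sqrt(108.16+23.04) = 11.4543
sqrt((|z|+a)/2) = sqrt((11.4543+10.4)/2) = sqrt(10.9271) = 3.3056
sqrt((|z|-a)/2) = sqrt((11.4543-10.4)/2) = sqrt(0.5271) = 0.7260

±(3.3056 + 0.7260i) i.e. 3.3056 + 0.7260i and -3.3056 - 0.7260i


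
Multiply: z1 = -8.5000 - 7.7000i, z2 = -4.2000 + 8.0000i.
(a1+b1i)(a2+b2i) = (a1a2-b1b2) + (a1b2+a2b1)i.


Real = -8.5*(-4.2) - (-7.7)*8 = 35.7 - (-61.6) = 97.3
Imag = -8.5*8 - (4.2)*(-7.7) = -68 + 32.34 = -35.66

97.3000 - 35.6600i


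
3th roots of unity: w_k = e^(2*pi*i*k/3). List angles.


The 3th roots of unity are cis(360k/3°) for k=0..2
Angle step = 360/3 = 120°
Primitive root: cis(120°)
Primitive root = -0.5000 + 0.8660i

3 roots at angles: 0°, 120°, 240°


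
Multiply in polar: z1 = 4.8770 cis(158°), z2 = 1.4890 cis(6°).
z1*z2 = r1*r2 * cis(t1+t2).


r = 4.8770 * 1.4890 = 7.2619
theta = 158° + 6° = 164° = 164° (mod 360)

7.2619 cis(164°)


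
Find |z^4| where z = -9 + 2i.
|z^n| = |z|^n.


|z| = sqrt(81+4) = sqrt(85) = 9.2195
|z^4| = |z|^4 = (sqrt(85))^4 = 85^2 = 7225

|z^4| = 7225


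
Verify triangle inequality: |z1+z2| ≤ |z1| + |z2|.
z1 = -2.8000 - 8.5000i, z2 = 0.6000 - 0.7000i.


|z1| = sqrt((-2.8)^2 + (-8.5)^2) = sqrt(80.09) = 8.9493
|z2| = sqrt(0.6^2 + (-0.7)^2) = sqrt(0.85) = 0.9220
z1+z2 = -2.2000 - 9.2000i
|z1+z2| = sqrt(89.48) = 9.4594
|z1|+|z2| = 8.9493 + 0.9220 = 9.8713

|z1+z2| = 9.4594 ≤ |z1|+|z2| = 9.8713 (verified)


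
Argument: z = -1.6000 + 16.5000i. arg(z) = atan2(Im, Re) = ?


Re = -1.6, Im = 16.5
arg = atan2(16.5, -1.6) = 95.5386 degrees

arg(z) = 95.5386 degrees


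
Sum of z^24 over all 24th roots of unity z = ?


The roots are w_k = w^k with w = e^(2*pi*i/24), and (w^k)^24 = (w^24)^k.
So S = 1 + u + u^2 + ... + u^(23) with u = w^24.
24 = 1*24 + 0, so 24 is a multiple of 24 and u = (w^24)^1 = 1.
Every one of the 24 terms equals 1: S = 24

S = 24


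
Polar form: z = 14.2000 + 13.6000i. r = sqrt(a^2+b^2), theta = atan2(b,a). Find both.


r = sqrt(201.64+184.96) = sqrt(386.6) = 19.6621
theta = atan2(13.6, 14.2) = 43.7636 degrees

r = 19.6621, theta = 43.7636 degrees


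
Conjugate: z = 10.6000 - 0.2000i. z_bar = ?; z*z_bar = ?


z_bar = 10.6000 + 0.2000i
z*z_bar = 10.6^2 + (-0.2)^2 = 112.36 + 0.04 = 112.4

z_bar = 10.6000 + 0.2000i, z*z_bar = 112.4


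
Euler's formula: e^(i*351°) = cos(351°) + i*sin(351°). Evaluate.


cos(351°) = 0.9877
sin(351°) = -0.1564

e^(i*351°) = 0.9877 - 0.1564i


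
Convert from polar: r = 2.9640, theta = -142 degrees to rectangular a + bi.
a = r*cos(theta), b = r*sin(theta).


a = 2.9640*cos(-142°) = 2.9640*(-0.78801) = -2.3357
b = 2.9640*sin(-142°) = 2.9640*(-0.61566) = -1.8248

-2.3357 - 1.8248i


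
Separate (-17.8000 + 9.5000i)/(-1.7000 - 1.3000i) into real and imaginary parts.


Multiply by conjugate: (-17.8000 + 9.5000i)(-1.7000 + 1.3000i) / ((-1.7)^2 + (-1.3)^2)
Numerator real = -17.8*(-1.7) + 9.5*(-1.3) = 17.91
Numerator imag = 9.5*(-1.7) - (-17.8)*(-1.3) = -39.29
Denominator = 4.58
Re(z) = 17.91/4.58 = 3.9105
Im(z) = -39.29/4.58 = -8.5786

Re(z) = 3.9105, Im(z) = -8.5786


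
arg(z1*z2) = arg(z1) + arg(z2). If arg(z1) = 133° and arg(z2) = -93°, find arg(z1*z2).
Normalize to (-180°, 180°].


arg(z1*z2) = 133° - 93° = 40°
Normalized to (-180°, 180°]: 40°

40°


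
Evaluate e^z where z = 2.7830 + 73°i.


e^2.7830 = 16.1675
cos(73°) = 0.29237
sin(73°) = 0.9563
Real = 16.1675*0.29237 = 4.7269
Imag = 16.1675*0.9563 = 15.4610

4.7269 + 15.4610i


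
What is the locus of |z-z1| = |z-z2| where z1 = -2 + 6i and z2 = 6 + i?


Equal distances means the locus is the perpendicular bisector of z1 and z2.
Midpoint = ((-2+6)/2, (6+1)/2) = (2.0000, 3.5000)

Perpendicular bisector through (2.0000, 3.5000)


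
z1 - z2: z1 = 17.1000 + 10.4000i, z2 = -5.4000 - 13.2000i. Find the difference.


Real: 17.1 + 5.4 = 22.5
Imag: 10.4 + 13.2 = 23.6

22.5000 + 23.6000i


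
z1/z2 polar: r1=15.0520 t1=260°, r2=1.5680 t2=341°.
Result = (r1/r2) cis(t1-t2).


r = 15.0520 / 1.5680 = 9.5995
theta = 260° - 341° = -81° = 279° (mod 360)

9.5995 cis(279°)


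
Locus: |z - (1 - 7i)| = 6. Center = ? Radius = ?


|z - z0| = r is a circle with center z0 and radius r.
Center = (1, -7), radius = 6

Circle with center (1, -7) and radius 6


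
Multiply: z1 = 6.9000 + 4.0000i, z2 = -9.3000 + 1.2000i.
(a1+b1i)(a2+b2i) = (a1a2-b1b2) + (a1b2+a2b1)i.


Real = 6.9*(-9.3) - 4*1.2 = -64.17 - 4.8 = -68.97
Imag = 6.9*1.2 - (9.3)*4 = 8.28 - (37.2) = -28.92

-68.9700 - 28.9200i


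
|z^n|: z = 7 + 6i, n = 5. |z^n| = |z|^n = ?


|z| = sqrt(49+36) = sqrt(85) = 9.2195
|z^5| = |z|^5 = (sqrt(85))^5 = 85^2 * sqrt(85) = 7225*sqrt(85)

|z^5| = 7225*sqrt(85) ≈ 66611.2087


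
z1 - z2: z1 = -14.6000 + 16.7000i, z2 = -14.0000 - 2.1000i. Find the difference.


Real: -14.6 + 14 = -0.6
Imag: 16.7 + 2.1 = 18.8

-0.6000 + 18.8000i


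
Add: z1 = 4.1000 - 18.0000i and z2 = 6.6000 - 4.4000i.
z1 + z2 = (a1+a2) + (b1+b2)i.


Real: 4.1 + 6.6 = 10.7
Imag: -18 - 4.4 = -22.4

10.7000 - 22.4000i


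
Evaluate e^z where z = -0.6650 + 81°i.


e^-0.6650 = 0.514274
cos(81°) = 0.1564345
sin(81°) = 0.9877
Real = 0.514274*0.1564345 = 0.0805
Imag = 0.514274*0.9877 = 0.5079

0.0805 + 0.5079i


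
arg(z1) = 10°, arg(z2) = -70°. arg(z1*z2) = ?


arg(z1*z2) = 10° - 70° = -60°
Normalized to (-180°, 180°]: -60°

-60°


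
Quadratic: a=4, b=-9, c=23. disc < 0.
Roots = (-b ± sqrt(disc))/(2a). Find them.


disc = (-9)^2 - 4*4*23 = 81 - 368 = -287
sqrt(|disc|) = sqrt(287) = 16.9411
Real part = 9/(2*4) = 1.1250
Imag part = 16.9411/(2*4) = 2.1176

1.1250 ± 2.1176i


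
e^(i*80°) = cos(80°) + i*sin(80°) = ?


cos(80°) = 0.1736
sin(80°) = 0.9848

e^(i*80°) = 0.1736 + 0.9848i


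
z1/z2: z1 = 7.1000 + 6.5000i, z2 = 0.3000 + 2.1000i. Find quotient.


Conjugate of z2 = 0.3000 - 2.1000i
Numerator: (7.1000 + 6.5000i)(0.3000 - 2.1000i) = 15.7800 - 12.9600i
Denominator: 0.3^2 + 2.1^2 = 4.5
Result = (15.7800 - 12.9600i)/4.5

3.5067 - 2.8800i


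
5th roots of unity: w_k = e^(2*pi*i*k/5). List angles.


The 5th roots of unity are cis(360k/5°) for k=0..4
Angle step = 360/5 = 72°
Primitive root: cis(72°)
Primitive root = 0.3090 + 0.9511i

5 roots at angles: 0°, 72°, 144°, 216°, 288°


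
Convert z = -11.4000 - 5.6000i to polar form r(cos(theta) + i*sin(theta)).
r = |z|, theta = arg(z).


r = sqrt(129.96+31.36) = sqrt(161.32) = 12.7012
theta = atan2(-5.6, -11.4) = -153.8384 degrees

r = 12.7012, theta = -153.8384 degrees


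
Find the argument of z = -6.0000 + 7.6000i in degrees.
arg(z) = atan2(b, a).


Re = -6, Im = 7.6
arg = atan2(7.6, -6) = 128.2902 degrees

arg(z) = 128.2902 degrees


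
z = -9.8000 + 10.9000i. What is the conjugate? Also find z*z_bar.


z_bar = -9.8000 - 10.9000i
z*z_bar = (-9.8)^2 + 10.9^2 = 96.04 + 118.81 = 214.85

z_bar = -9.8000 - 10.9000i, z*z_bar = 214.85


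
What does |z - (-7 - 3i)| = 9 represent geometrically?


|z - z0| = r is a circle with center z0 and radius r.
Center = (-7, -3), radius = 9

Circle with center (-7, -3) and radius 9


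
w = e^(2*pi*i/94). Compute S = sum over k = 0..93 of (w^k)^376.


The roots are w_k = w^k with w = e^(2*pi*i/94), and (w^k)^376 = (w^376)^k.
So S = 1 + u + u^2 + ... + u^(93) with u = w^376.
376 = 4*94 + 0, so 376 is a multiple of 94 and u = (w^94)^4 = 1.
Every one of the 94 terms equals 1: S = 94

S = 94


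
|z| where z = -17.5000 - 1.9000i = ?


|z| = sqrt((-17.5)^2 + (-1.9)^2) = sqrt(306.25 + 3.61) = sqrt(309.86) = 17.6028

|z| = 17.6028


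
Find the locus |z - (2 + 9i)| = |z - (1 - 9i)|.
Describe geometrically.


Equal distances means the locus is the perpendicular bisector of z1 and z2.
Midpoint = ((2+1)/2, (9+(-9))/2) = (1.5000, 0)

Perpendicular bisector through (1.5000, 0)


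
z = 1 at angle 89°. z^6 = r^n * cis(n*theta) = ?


r^6 = 1^6 = 1
n*theta = 6*89° = 534° = 174° (mod 360)
a = 1*cos(174°) = -0.9945
b = 1*sin(174°) = 0.1045

1 cis(174°) = -0.9945 + 0.1045i


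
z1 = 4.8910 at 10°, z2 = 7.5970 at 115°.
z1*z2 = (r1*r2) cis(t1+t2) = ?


r = 4.8910 * 7.5970 = 37.1569
theta = 10° + 115° = 125° = 125° (mod 360)

37.1569 cis(125°)


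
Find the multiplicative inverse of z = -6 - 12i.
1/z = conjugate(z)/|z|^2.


|z|^2 = 36+144 = 180
1/z = (-6 + 12i)/180

1/z = -0.0333 + 0.0667i


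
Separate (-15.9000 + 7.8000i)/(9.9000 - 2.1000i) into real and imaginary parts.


Multiply by conjugate: (-15.9000 + 7.8000i)(9.9000 + 2.1000i) / (9.9^2 + (-2.1)^2)
Numerator real = -15.9*9.9 + 7.8*(-2.1) = -173.79
Numerator imag = 7.8*9.9 - (-15.9)*(-2.1) = 43.83
Denominator = 102.42
Re(z) = -173.79/102.42 = -1.6968
Im(z) = 43.83/102.42 = 0.4279

Re(z) = -1.6968, Im(z) = 0.4279


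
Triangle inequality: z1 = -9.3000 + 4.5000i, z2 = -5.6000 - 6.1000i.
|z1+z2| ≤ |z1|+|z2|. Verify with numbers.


|z1| = sqrt((-9.3)^2 + 4.5^2) = sqrt(106.74) = 10.3315
|z2| = sqrt((-5.6)^2 + (-6.1)^2) = sqrt(68.57) = 8.2807
z1+z2 = -14.9000 - 1.6000i
|z1+z2| = sqrt(224.57) = 14.9857
|z1|+|z2| = 10.3315 + 8.2807 = 18.6122

|z1+z2| = 14.9857 ≤ |z1|+|z2| = 18.6122 (verified)


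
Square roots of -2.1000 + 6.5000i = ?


|z| = sqrt(4.41+42.25) = 6.8308
sqrt((|z|+a)/2) = sqrt((6.8308+(-2.1))/2) = sqrt(2.3654) = 1.5380
sqrt((|z|-a)/2) = sqrt((6.8308-(-2.1))/2) = sqrt(4.4654) = 2.1132

±(1.5380 + 2.1132i) i.e. 1.5380 + 2.1132i and -1.5380 - 2.1132i


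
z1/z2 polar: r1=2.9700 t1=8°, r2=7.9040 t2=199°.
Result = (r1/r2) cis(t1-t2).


r = 2.9700 / 7.9040 = 0.3758
theta = 8° - 199° = -191° = 169° (mod 360)

0.3758 cis(169°)


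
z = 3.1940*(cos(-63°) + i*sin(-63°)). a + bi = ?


a = 3.1940*cos(-63°) = 3.1940*0.45399 = 1.4500
b = 3.1940*sin(-63°) = 3.1940*(-0.891) = -2.8459

1.4500 - 2.8459i


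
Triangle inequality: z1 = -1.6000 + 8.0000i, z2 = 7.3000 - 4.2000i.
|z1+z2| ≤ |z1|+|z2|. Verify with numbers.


|z1| = sqrt((-1.6)^2 + 8^2) = sqrt(66.56) = 8.1584
|z2| = sqrt(7.3^2 + (-4.2)^2) = sqrt(70.93) = 8.4220
z1+z2 = 5.7000 + 3.8000i
|z1+z2| = sqrt(46.93) = 6.8505
|z1|+|z2| = 8.1584 + 8.4220 = 16.5804

|z1+z2| = 6.8505 ≤ |z1|+|z2| = 16.5804 (verified)


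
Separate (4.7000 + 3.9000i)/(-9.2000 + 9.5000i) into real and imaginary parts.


Multiply by conjugate: (4.7000 + 3.9000i)(-9.2000 - 9.5000i) / ((-9.2)^2 + 9.5^2)
Numerator real = 4.7*(-9.2) + 3.9*9.5 = -6.19
Numerator imag = 3.9*(-9.2) - 4.7*9.5 = -80.53
Denominator = 174.89
Re(z) = -6.19/174.89 = -0.0354
Im(z) = -80.53/174.89 = -0.4605

Re(z) = -0.0354, Im(z) = -0.4605


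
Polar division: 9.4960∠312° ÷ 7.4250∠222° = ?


r = 9.4960 / 7.4250 = 1.2789
theta = 312° - 222° = 90° = 90° (mod 360)

1.2789 cis(90°)


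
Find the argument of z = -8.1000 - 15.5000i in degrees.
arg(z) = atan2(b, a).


Re = -8.1, Im = -15.5
arg = atan2(-15.5, -8.1) = -117.5907 degrees

arg(z) = -117.5907 degrees


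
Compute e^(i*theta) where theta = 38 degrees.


cos(38°) = 0.7880
sin(38°) = 0.6157

e^(i*38°) = 0.7880 + 0.6157i


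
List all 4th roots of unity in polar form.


The 4th roots of unity are cis(360k/4°) for k=0..3
Angle step = 360/4 = 90°
Primitive root: cis(90°)
Primitive root = 0 + 1.0000i

4 roots at angles: 0°, 90°, 180°, 270°


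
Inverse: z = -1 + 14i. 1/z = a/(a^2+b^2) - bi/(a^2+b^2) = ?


|z|^2 = 1+196 = 197
1/z = (-1 - 14i)/197

1/z = -0.0051 - 0.0711i


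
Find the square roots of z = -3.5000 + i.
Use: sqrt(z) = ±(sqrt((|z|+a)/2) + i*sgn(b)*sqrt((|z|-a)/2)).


|z| = sqrt(12.25+1) = 3.6401
sqrt((|z|+a)/2) = sqrt((3.6401+(-3.5))/2) = sqrt(0.0700) = 0.2646
sqrt((|z|-a)/2) = sqrt((3.6401-(-3.5))/2) = sqrt(3.5700) = 1.8895

±(0.2646 + 1.8895i) i.e. 0.2646 + 1.8895i and -0.2646 - 1.8895i


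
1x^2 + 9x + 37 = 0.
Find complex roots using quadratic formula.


disc = 9^2 - 4*1*37 = 81 - 148 = -67
sqrt(|disc|) = sqrt(67) = 8.1854
Real part = -9/(2*1) = -4.5000
Imag part = 8.1854/(2*1) = 4.0927

-4.5000 ± 4.0927i


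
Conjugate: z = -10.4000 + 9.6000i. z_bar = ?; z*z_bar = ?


z_bar = -10.4000 - 9.6000i
z*z_bar = (-10.4)^2 + 9.6^2 = 108.16 + 92.16 = 200.32

z_bar = -10.4000 - 9.6000i, z*z_bar = 200.32


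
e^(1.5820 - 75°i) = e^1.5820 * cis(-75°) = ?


e^1.5820 = 4.8647
cos(-75°) = 0.25882
sin(-75°) = -0.965926
Real = 4.8647*0.25882 = 1.2591
Imag = 4.8647*(-0.965926) = -4.6989

1.2591 - 4.6989i


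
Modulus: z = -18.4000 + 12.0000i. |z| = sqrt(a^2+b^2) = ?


|z| = sqrt((-18.4)^2 + 12^2) = sqrt(338.56 + 144) = sqrt(482.56) = 21.9672

|z| = 21.9672


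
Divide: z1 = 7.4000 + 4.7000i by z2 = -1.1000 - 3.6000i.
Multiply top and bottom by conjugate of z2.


Conjugate of z2 = -1.1000 + 3.6000i
Numerator: (7.4000 + 4.7000i)(-1.1000 + 3.6000i) = -25.0600 + 21.4700i
Denominator: (-1.1)^2 + (-3.6)^2 = 14.17
Result = (-25.0600 + 21.4700i)/14.17

-1.7685 + 1.5152i


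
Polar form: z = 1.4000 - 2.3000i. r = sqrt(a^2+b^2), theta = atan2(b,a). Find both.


r = sqrt(1.96+5.29) = sqrt(7.25) = 2.6926
theta = atan2(-2.3, 1.4) = -58.6713 degrees

r = 2.6926, theta = -58.6713 degrees


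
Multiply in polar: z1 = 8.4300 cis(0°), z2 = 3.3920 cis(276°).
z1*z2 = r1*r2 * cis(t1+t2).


r = 8.4300 * 3.3920 = 28.5946
theta = 0° + 276° = 276° = 276° (mod 360)

28.5946 cis(276°)


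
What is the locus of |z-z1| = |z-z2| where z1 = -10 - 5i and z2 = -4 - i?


Equal distances means the locus is the perpendicular bisector of z1 and z2.
Midpoint = ((-10+(-4))/2, (-5+(-1))/2) = (-7.0000, -3.0000)

Perpendicular bisector through (-7.0000, -3.0000)


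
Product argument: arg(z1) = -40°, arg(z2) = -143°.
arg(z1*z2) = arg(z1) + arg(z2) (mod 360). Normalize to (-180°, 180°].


arg(z1*z2) = -40° - 143° = -183°
Normalized to (-180°, 180°]: 177°

177°


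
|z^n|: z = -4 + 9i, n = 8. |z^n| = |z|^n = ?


|z| = sqrt(16+81) = sqrt(97) = 9.8489
|z^8| = |z|^8 = (sqrt(97))^8 = 97^4 = 88529281

|z^8| = 88529281


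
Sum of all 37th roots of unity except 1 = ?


With w = e^(2*pi*i/37), all 37 of the 37th roots of unity w^0 = 1, w, ..., w^(36) sum to 0: 1 + w + ... + w^(36) = (1 - w^37)/(1 - w) = 0 since w^37 = 1, w ≠ 1.
Removing the root 1: w + w^2 + ... + w^(36) = 0 - 1 = -1

Sum = -1


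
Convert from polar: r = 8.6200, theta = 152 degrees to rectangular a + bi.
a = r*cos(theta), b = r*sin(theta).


a = 8.6200*cos(152°) = 8.6200*(-0.88295) = -7.6110
b = 8.6200*sin(152°) = 8.6200*0.46947 = 4.0468

-7.6110 + 4.0468i


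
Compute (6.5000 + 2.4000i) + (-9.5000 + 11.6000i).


Real: 6.5 - 9.5 = -3
Imag: 2.4 + 11.6 = 14

-3.0000 + 14.0000i


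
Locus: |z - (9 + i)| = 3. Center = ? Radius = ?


|z - z0| = r is a circle with center z0 and radius r.
Center = (9, 1), radius = 3

Circle with center (9, 1) and radius 3


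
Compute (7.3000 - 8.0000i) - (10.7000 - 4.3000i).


Real: 7.3 - 10.7 = -3.4
Imag: -8 + 4.3 = -3.7

-3.4000 - 3.7000i


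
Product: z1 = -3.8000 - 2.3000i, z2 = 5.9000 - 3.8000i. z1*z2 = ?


Real = -3.8*5.9 - (-2.3)*(-3.8) = -22.42 - 8.74 = -31.16
Imag = -3.8*(-3.8) + 5.9*(-2.3) = 14.44 - (13.57) = 0.87

-31.1600 + 0.8700i


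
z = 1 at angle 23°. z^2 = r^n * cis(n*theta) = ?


r^2 = 1^2 = 1
n*theta = 2*23° = 46° = 46° (mod 360)
a = 1*cos(46°) = 0.6947
b = 1*sin(46°) = 0.7193

1 cis(46°) = 0.6947 + 0.7193i


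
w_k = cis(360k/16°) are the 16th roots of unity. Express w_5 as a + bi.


Angle = 360*5/16 = 112.5°
a = cos(112.5°) = -0.3827
b = sin(112.5°) = 0.9239

-0.3827 + 0.9239i


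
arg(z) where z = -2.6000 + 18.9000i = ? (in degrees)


Re = -2.6, Im = 18.9
arg = atan2(18.9, -2.6) = 97.8328 degrees

arg(z) = 97.8328 degrees


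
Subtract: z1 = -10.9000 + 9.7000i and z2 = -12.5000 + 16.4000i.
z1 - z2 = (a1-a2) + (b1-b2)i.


Real: -10.9 + 12.5 = 1.6
Imag: 9.7 - 16.4 = -6.7

1.6000 - 6.7000i


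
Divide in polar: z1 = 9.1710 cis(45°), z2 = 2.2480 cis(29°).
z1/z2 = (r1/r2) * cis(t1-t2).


r = 9.1710 / 2.2480 = 4.0796
theta = 45° - 29° = 16° = 16° (mod 360)

4.0796 cis(16°)


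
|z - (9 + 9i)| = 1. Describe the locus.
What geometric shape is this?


|z - z0| = r is a circle with center z0 and radius r.
Center = (9, 9), radius = 1

Circle with center (9, 9) and radius 1


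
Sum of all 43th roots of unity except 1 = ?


With w = e^(2*pi*i/43), all 43 of the 43th roots of unity w^0 = 1, w, ..., w^(42) sum to 0: 1 + w + ... + w^(42) = (1 - w^43)/(1 - w) = 0 since w^43 = 1, w ≠ 1.
Removing the root 1: w + w^2 + ... + w^(42) = 0 - 1 = -1

Sum = -1


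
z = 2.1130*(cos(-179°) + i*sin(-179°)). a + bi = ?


a = 2.1130*cos(-179°) = 2.1130*(-0.99985) = -2.1127
b = 2.1130*sin(-179°) = 2.1130*(-0.01745) = -0.0369

-2.1127 - 0.0369i


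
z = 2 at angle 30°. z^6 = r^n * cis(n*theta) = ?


r^6 = 2^6 = 64
n*theta = 6*30° = 180° = 180° (mod 360)
a = 64*cos(180°) = -64.0000
b = 64*sin(180°) = 0

64 cis(180°) = -64.0000 + 0i


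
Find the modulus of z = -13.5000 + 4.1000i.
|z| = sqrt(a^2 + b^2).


|z| = sqrt((-13.5)^2 + 4.1^2) = sqrt(182.25 + 16.81) = sqrt(199.06) = 14.1089

|z| = 14.1089


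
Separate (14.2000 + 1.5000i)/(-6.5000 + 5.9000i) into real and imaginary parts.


Multiply by conjugate: (14.2000 + 1.5000i)(-6.5000 - 5.9000i) / ((-6.5)^2 + 5.9^2)
Numerator real = 14.2*(-6.5) + 1.5*5.9 = -83.45
Numerator imag = 1.5*(-6.5) - 14.2*5.9 = -93.53
Denominator = 77.06
Re(z) = -83.45/77.06 = -1.0829
Im(z) = -93.53/77.06 = -1.2137

Re(z) = -1.0829, Im(z) = -1.2137


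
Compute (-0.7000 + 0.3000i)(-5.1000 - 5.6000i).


Real = -0.7*(-5.1) - 0.3*(-5.6) = 3.57 - (-1.68) = 5.25
Imag = -0.7*(-5.6) - (5.1)*0.3 = 3.92 - (1.53) = 2.39

5.2500 + 2.3900i


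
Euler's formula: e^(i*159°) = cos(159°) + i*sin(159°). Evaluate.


cos(159°) = -0.9336
sin(159°) = 0.3584

e^(i*159°) = -0.9336 + 0.3584i


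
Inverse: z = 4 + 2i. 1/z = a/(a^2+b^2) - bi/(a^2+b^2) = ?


|z|^2 = 16+4 = 20
1/z = (4 - 2i)/20

1/z = 0.2000 - 0.1000i


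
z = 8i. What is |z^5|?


|z| = sqrt(0+64) = sqrt(64) = 8
|z^5| = |z|^5 = 8^5 = 32768

|z^5| = 32768


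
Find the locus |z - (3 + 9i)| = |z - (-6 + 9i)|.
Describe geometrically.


Equal distances means the locus is the perpendicular bisector of z1 and z2.
Midpoint = ((3+(-6))/2, (9+9)/2) = (-1.5000, 9.0000)

Perpendicular bisector through (-1.5000, 9.0000)


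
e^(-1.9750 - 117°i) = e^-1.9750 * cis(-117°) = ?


e^-1.9750 = 0.13876
cos(-117°) = -0.454
sin(-117°) = -0.891
Real = 0.13876*(-0.454) = -0.0630
Imag = 0.13876*(-0.891) = -0.1236

-0.0630 - 0.1236i


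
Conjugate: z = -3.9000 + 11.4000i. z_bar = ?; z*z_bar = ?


z_bar = -3.9000 - 11.4000i
z*z_bar = (-3.9)^2 + 11.4^2 = 15.21 + 129.96 = 145.17

z_bar = -3.9000 - 11.4000i, z*z_bar = 145.17


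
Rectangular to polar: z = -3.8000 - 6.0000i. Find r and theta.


r = sqrt(14.44+36) = sqrt(50.44) = 7.1021
theta = atan2(-6, -3.8) = -122.3474 degrees

r = 7.1021, theta = -122.3474 degrees


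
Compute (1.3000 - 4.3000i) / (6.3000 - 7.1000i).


Conjugate of z2 = 6.3000 + 7.1000i
Numerator: (1.3000 - 4.3000i)(6.3000 + 7.1000i) = 38.7200 - 17.8600i
Denominator: 6.3^2 + (-7.1)^2 = 90.1
Result = (38.7200 - 17.8600i)/90.1

0.4297 - 0.1982i


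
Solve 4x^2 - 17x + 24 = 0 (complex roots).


disc = (-17)^2 - 4*4*24 = 289 - 384 = -95
sqrt(|disc|) = sqrt(95) = 9.7468
Real part = 17/(2*4) = 2.1250
Imag part = 9.7468/(2*4) = 1.2183

2.1250 ± 1.2183i


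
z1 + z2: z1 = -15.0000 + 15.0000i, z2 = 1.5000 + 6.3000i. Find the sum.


Real: -15 + 1.5 = -13.5
Imag: 15 + 6.3 = 21.3

-13.5000 + 21.3000i


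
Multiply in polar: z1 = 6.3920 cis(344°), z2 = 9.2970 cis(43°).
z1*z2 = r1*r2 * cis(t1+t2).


r = 6.3920 * 9.2970 = 59.4264
theta = 344° + 43° = 387° = 27° (mod 360)

59.4264 cis(27°)


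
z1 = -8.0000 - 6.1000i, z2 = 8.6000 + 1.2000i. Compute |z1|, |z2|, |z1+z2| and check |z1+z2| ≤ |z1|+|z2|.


|z1| = sqrt((-8)^2 + (-6.1)^2) = sqrt(101.21) = 10.0603
|z2| = sqrt(8.6^2 + 1.2^2) = sqrt(75.4) = 8.6833
z1+z2 = 0.6000 - 4.9000i
|z1+z2| = sqrt(24.37) = 4.9366
|z1|+|z2| = 10.0603 + 8.6833 = 18.7436

|z1+z2| = 4.9366 ≤ |z1|+|z2| = 18.7436 (verified)


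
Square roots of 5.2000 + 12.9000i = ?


|z| = sqrt(27.04+166.41) = 13.9086
sqrt((|z|+a)/2) = sqrt((13.9086+5.2)/2) = sqrt(9.5543) = 3.0910
sqrt((|z|-a)/2) = sqrt((13.9086-5.2)/2) = sqrt(4.3543) = 2.0867

±(3.0910 + 2.0867i) i.e. 3.0910 + 2.0867i and -3.0910 - 2.0867i


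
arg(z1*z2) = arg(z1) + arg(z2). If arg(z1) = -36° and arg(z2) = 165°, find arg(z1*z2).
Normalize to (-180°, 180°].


arg(z1*z2) = -36° + 165° = 129°
Normalized to (-180°, 180°]: 129°

129°


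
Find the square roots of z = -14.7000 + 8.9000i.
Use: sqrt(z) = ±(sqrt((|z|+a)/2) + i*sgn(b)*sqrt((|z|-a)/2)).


|z| = sqrt(216.09+79.21) = 17.1843
sqrt((|z|+a)/2) = sqrt((17.1843+(-14.7))/2) = sqrt(1.2421) = 1.1145
sqrt((|z|-a)/2) = sqrt((17.1843-(-14.7))/2) = sqrt(15.9421) = 3.9928

±(1.1145 + 3.9928i) i.e. 1.1145 + 3.9928i and -1.1145 - 3.9928i


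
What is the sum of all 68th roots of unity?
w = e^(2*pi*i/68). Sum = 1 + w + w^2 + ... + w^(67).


The sum of all 68th roots of unity is 0.
Geometric series: (1 - w^68)/(1 - w) = (1-1)/(1-w) = 0 since w^68 = 1, w ≠ 1.
Alternatively: coefficient of z^67 in z^68 - 1 is 0.

0


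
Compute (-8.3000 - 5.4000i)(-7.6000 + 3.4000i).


Real = -8.3*(-7.6) - (-5.4)*3.4 = 63.08 - (-18.36) = 81.44
Imag = -8.3*3.4 - (7.6)*(-5.4) = -28.22 + 41.04 = 12.82

81.4400 + 12.8200i


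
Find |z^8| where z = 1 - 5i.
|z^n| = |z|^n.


|z| = sqrt(1+25) = sqrt(26) = 5.0990
|z^8| = |z|^8 = (sqrt(26))^8 = 26^4 = 456976

|z^8| = 456976


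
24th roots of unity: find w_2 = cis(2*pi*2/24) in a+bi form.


Angle = 360*2/24 = 30°
a = cos(30°) = 0.8660
b = sin(30°) = 0.5000

0.8660 + 0.5000i


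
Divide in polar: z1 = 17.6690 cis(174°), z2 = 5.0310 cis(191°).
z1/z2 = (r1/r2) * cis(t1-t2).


r = 17.6690 / 5.0310 = 3.5120
theta = 174° - 191° = -17° = 343° (mod 360)

3.5120 cis(343°)


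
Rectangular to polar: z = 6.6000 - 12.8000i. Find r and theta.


r = sqrt(43.56+163.84) = sqrt(207.4) = 14.4014
theta = atan2(-12.8, 6.6) = -62.7232 degrees

r = 14.4014, theta = -62.7232 degrees


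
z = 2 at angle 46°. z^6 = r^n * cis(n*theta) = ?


r^6 = 2^6 = 64
n*theta = 6*46° = 276° = 276° (mod 360)
a = 64*cos(276°) = 6.6898
b = 64*sin(276°) = -63.6494

64 cis(276°) = 6.6898 - 63.6494i


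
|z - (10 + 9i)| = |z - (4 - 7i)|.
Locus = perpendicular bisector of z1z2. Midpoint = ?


Equal distances means the locus is the perpendicular bisector of z1 and z2.
Midpoint = ((10+4)/2, (9+(-7))/2) = (7.0000, 1.0000)

Perpendicular bisector through (7.0000, 1.0000)


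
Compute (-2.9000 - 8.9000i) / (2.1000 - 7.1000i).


Conjugate of z2 = 2.1000 + 7.1000i
Numerator: (-2.9000 - 8.9000i)(2.1000 + 7.1000i) = 57.1000 - 39.2800i
Denominator: 2.1^2 + (-7.1)^2 = 54.82
Result = (57.1000 - 39.2800i)/54.82

1.0416 - 0.7165i


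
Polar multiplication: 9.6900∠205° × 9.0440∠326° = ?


r = 9.6900 * 9.0440 = 87.6364
theta = 205° + 326° = 531° = 171° (mod 360)

87.6364 cis(171°)


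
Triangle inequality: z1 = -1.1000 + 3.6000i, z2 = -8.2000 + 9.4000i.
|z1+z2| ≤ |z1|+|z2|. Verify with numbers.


|z1| = sqrt((-1.1)^2 + 3.6^2) = sqrt(14.17) = 3.7643
|z2| = sqrt((-8.2)^2 + 9.4^2) = sqrt(155.6) = 12.4740
z1+z2 = -9.3000 + 13.0000i
|z1+z2| = sqrt(255.49) = 15.9841
|z1|+|z2| = 3.7643 + 12.4740 = 16.2383

|z1+z2| = 15.9841 ≤ |z1|+|z2| = 16.2383 (verified)


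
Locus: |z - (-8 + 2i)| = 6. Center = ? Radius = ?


|z - z0| = r is a circle with center z0 and radius r.
Center = (-8, 2), radius = 6

Circle with center (-8, 2) and radius 6


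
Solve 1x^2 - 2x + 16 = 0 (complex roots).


disc = (-2)^2 - 4*1*16 = 4 - 64 = -60
sqrt(|disc|) = sqrt(60) = 7.7460
Real part = 2/(2*1) = 1.0000
Imag part = 7.7460/(2*1) = 3.8730

1.0000 ± 3.8730i


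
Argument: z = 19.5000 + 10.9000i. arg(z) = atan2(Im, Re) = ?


Re = 19.5, Im = 10.9
arg = atan2(10.9, 19.5) = 29.2041 degrees

arg(z) = 29.2041 degrees


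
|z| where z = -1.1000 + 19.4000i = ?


|z| = sqrt((-1.1)^2 + 19.4^2) = sqrt(1.21 + 376.36) = sqrt(377.57) = 19.4312

|z| = 19.4312


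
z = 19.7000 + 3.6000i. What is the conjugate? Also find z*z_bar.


z_bar = 19.7000 - 3.6000i
z*z_bar = 19.7^2 + 3.6^2 = 388.09 + 12.96 = 401.05

z_bar = 19.7000 - 3.6000i, z*z_bar = 401.05


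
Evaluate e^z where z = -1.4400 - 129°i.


e^-1.4400 = 0.2369
cos(-129°) = -0.6293
sin(-129°) = -0.7771
Real = 0.2369*(-0.6293) = -0.1491
Imag = 0.2369*(-0.7771) = -0.1841

-0.1491 - 0.1841i


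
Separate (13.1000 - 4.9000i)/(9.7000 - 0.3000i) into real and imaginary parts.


Multiply by conjugate: (13.1000 - 4.9000i)(9.7000 + 0.3000i) / (9.7^2 + (-0.3)^2)
Numerator real = 13.1*9.7 - (4.9)*(-0.3) = 128.54
Numerator imag = -4.9*9.7 - 13.1*(-0.3) = -43.6
Denominator = 94.18
Re(z) = 128.54/94.18 = 1.3648
Im(z) = -43.6/94.18 = -0.4629

Re(z) = 1.3648, Im(z) = -0.4629


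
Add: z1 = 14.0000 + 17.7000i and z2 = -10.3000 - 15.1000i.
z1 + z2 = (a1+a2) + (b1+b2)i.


Real: 14 - 10.3 = 3.7
Imag: 17.7 - 15.1 = 2.6

3.7000 + 2.6000i


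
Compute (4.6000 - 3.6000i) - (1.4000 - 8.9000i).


Real: 4.6 - 1.4 = 3.2
Imag: -3.6 + 8.9 = 5.3

3.2000 + 5.3000i


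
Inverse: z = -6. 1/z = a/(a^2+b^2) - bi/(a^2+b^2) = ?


|z|^2 = 36+0 = 36
1/z = (-6 - 0i)/36

1/z = -0.1667 + 0i


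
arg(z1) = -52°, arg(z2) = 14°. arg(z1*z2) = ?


arg(z1*z2) = -52° + 14° = -38°
Normalized to (-180°, 180°]: -38°

-38°


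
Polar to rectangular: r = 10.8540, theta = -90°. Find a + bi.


a = 10.8540*cos(-90°) = 10.8540*0 = 0
b = 10.8540*sin(-90°) = 10.8540*(-1) = -10.8540

0 - 10.8540i


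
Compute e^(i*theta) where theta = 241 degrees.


cos(241°) = -0.4848
sin(241°) = -0.8746

e^(i*241°) = -0.4848 - 0.8746i


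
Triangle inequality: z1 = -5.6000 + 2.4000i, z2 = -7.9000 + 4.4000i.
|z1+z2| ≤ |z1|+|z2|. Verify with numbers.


|z1| = sqrt((-5.6)^2 + 2.4^2) = sqrt(37.12) = 6.0926
|z2| = sqrt((-7.9)^2 + 4.4^2) = sqrt(81.77) = 9.0427
z1+z2 = -13.5000 + 6.8000i
|z1+z2| = sqrt(228.49) = 15.1159
|z1|+|z2| = 6.0926 + 9.0427 = 15.1353

|z1+z2| = 15.1159 ≤ |z1|+|z2| = 15.1353 (verified)


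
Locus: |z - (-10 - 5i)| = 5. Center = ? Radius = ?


|z - z0| = r is a circle with center z0 and radius r.
Center = (-10, -5), radius = 5

Circle with center (-10, -5) and radius 5


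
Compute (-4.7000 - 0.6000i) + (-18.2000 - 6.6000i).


Real: -4.7 - 18.2 = -22.9
Imag: -0.6 - 6.6 = -7.2

-22.9000 - 7.2000i


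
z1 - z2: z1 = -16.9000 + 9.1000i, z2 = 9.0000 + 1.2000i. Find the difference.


Real: -16.9 - 9 = -25.9
Imag: 9.1 - 1.2 = 7.9

-25.9000 + 7.9000i


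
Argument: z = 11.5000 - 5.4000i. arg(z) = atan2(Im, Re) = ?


Re = 11.5, Im = -5.4
arg = atan2(-5.4, 11.5) = -25.1531 degrees

arg(z) = -25.1531 degrees


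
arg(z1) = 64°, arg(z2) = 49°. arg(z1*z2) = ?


arg(z1*z2) = 64° + 49° = 113°
Normalized to (-180°, 180°]: 113°

113°


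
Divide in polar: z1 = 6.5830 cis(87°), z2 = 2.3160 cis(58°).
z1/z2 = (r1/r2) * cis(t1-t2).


r = 6.5830 / 2.3160 = 2.8424
theta = 87° - 58° = 29° = 29° (mod 360)

2.8424 cis(29°)


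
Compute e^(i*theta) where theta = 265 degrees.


cos(265°) = -0.0872
sin(265°) = -0.9962

e^(i*265°) = -0.0872 - 0.9962i


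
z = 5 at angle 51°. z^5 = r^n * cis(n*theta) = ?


r^5 = 5^5 = 3125
n*theta = 5*51° = 255° = 255° (mod 360)
a = 3125*cos(255°) = -808.8095
b = 3125*sin(255°) = -3018.5182

3125 cis(255°) = -808.8095 - 3018.5182i


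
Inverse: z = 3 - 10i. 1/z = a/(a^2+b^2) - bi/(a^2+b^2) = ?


|z|^2 = 9+100 = 109
1/z = (3 + 10i)/109

1/z = 0.0275 + 0.0917i


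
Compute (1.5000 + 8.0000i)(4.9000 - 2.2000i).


Real = 1.5*4.9 - 8*(-2.2) = 7.35 - (-17.6) = 24.95
Imag = 1.5*(-2.2) + 4.9*8 = -3.3 + 39.2 = 35.9

24.9500 + 35.9000i


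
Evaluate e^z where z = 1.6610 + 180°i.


e^1.6610 = 5.2646
cos(180°) = -1
sin(180°) = 0
Real = 5.2646*(-1) = -5.2646
Imag = 5.2646*0 = 0

-5.2646 + 0i


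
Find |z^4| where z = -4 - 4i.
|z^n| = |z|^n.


|z| = sqrt(16+16) = sqrt(32) = 5.6569
|z^4| = |z|^4 = (sqrt(32))^4 = 32^2 = 1024

|z^4| = 1024


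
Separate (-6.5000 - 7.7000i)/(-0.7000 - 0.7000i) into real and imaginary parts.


Multiply by conjugate: (-6.5000 - 7.7000i)(-0.7000 + 0.7000i) / ((-0.7)^2 + (-0.7)^2)
Numerator real = -6.5*(-0.7) - (7.7)*(-0.7) = 9.94
Numerator imag = -7.7*(-0.7) - (-6.5)*(-0.7) = 0.84
Denominator = 0.98
Re(z) = 9.94/0.98 = 10.1429
Im(z) = 0.84/0.98 = 0.8571

Re(z) = 10.1429, Im(z) = 0.8571


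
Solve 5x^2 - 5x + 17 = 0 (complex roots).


disc = (-5)^2 - 4*5*17 = 25 - 340 = -315
sqrt(|disc|) = sqrt(315) = 17.7482
Real part = 5/(2*5) = 0.5000
Imag part = 17.7482/(2*5) = 1.7748

0.5000 ± 1.7748i


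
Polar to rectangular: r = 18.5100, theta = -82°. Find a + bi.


a = 18.5100*cos(-82°) = 18.5100*0.139173 = 2.5761
b = 18.5100*sin(-82°) = 18.5100*(-0.99027) = -18.3299

2.5761 - 18.3299i


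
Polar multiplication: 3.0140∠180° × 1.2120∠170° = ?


r = 3.0140 * 1.2120 = 3.6530
theta = 180° + 170° = 350° = 350° (mod 360)

3.6530 cis(350°)


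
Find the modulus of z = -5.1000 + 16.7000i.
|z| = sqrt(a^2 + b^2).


|z| = sqrt((-5.1)^2 + 16.7^2) = sqrt(26.01 + 278.89) = sqrt(304.9) = 17.4614

|z| = 17.4614


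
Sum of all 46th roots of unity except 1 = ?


With w = e^(2*pi*i/46), all 46 of the 46th roots of unity w^0 = 1, w, ..., w^(45) sum to 0: 1 + w + ... + w^(45) = (1 - w^46)/(1 - w) = 0 since w^46 = 1, w ≠ 1.
Removing the root 1: w + w^2 + ... + w^(45) = 0 - 1 = -1

Sum = -1


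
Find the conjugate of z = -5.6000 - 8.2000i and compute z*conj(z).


z_bar = -5.6000 + 8.2000i
z*z_bar = (-5.6)^2 + (-8.2)^2 = 31.36 + 67.24 = 98.6

z_bar = -5.6000 + 8.2000i, z*z_bar = 98.6


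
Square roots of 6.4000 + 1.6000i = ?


|z| = sqrt(40.96+2.56) = 6.5970
sqrt((|z|+a)/2) = sqrt((6.5970+6.4)/2) = sqrt(6.4985) = 2.5492
sqrt((|z|-a)/2) = sqrt((6.5970-6.4)/2) = sqrt(0.0985) = 0.3138

±(2.5492 + 0.3138i) i.e. 2.5492 + 0.3138i and -2.5492 - 0.3138i


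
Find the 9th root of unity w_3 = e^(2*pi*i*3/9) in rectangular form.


Angle = 360*3/9 = 120°
a = cos(120°) = -0.5000
b = sin(120°) = 0.8660

-0.5000 + 0.8660i


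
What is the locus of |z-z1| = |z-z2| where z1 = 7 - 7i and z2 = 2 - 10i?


Equal distances means the locus is the perpendicular bisector of z1 and z2.
Midpoint = ((7+2)/2, (-7+(-10))/2) = (4.5000, -8.5000)

Perpendicular bisector through (4.5000, -8.5000)


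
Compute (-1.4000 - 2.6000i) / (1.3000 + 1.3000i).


Conjugate of z2 = 1.3000 - 1.3000i
Numerator: (-1.4000 - 2.6000i)(1.3000 - 1.3000i) = -5.2000 - 1.5600i
Denominator: 1.3^2 + 1.3^2 = 3.38
Result = (-5.2000 - 1.5600i)/3.38

-1.5385 - 0.4615i


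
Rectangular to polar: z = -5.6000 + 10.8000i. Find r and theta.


r = sqrt(31.36+116.64) = sqrt(148) = 12.1655
theta = atan2(10.8, -5.6) = 117.4076 degrees

r = 12.1655, theta = 117.4076 degrees


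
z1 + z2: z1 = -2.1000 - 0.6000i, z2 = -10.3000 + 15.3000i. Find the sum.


Real: -2.1 - 10.3 = -12.4
Imag: -0.6 + 15.3 = 14.7

-12.4000 + 14.7000i


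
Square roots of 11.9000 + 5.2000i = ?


|z| = sqrt(141.61+27.04) = 12.9865
sqrt((|z|+a)/2) = sqrt((12.9865+11.9)/2) = sqrt(12.4433) = 3.5275
sqrt((|z|-a)/2) = sqrt((12.9865-11.9)/2) = sqrt(0.5433) = 0.7371

±(3.5275 + 0.7371i) i.e. 3.5275 + 0.7371i and -3.5275 - 0.7371i


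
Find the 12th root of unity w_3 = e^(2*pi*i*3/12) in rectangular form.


Angle = 360*3/12 = 90°
a = cos(90°) = 0
b = sin(90°) = 1.0000

0 + 1.0000i


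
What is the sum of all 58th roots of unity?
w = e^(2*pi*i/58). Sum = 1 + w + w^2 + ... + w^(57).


The sum of all 58th roots of unity is 0.
Geometric series: (1 - w^58)/(1 - w) = (1-1)/(1-w) = 0 since w^58 = 1, w ≠ 1.
Alternatively: coefficient of z^57 in z^58 - 1 is 0.

0


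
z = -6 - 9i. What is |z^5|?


|z| = sqrt(36+81) = sqrt(117) = 10.8167
|z^5| = |z|^5 = (sqrt(117))^5 = 117^2 * sqrt(117) = 13689*sqrt(117)

|z^5| = 13689*sqrt(117) ≈ 148069.1742


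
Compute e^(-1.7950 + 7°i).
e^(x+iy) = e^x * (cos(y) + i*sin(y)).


e^-1.7950 = 0.1661
cos(7°) = 0.9925
sin(7°) = 0.1219
Real = 0.1661*0.9925 = 0.1649
Imag = 0.1661*0.1219 = 0.0202

0.1649 + 0.0202i


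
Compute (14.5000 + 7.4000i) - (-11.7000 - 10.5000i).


Real: 14.5 + 11.7 = 26.2
Imag: 7.4 + 10.5 = 17.9

26.2000 + 17.9000i


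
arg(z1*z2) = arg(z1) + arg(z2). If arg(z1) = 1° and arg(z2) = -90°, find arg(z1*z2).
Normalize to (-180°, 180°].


arg(z1*z2) = 1° - 90° = -89°
Normalized to (-180°, 180°]: -89°

-89°


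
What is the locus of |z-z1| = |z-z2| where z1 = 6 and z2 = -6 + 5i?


Equal distances means the locus is the perpendicular bisector of z1 and z2.
Midpoint = ((6+(-6))/2, (0+5)/2) = (0, 2.5000)

Perpendicular bisector through (0, 2.5000)


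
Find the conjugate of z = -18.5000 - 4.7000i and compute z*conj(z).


z_bar = -18.5000 + 4.7000i
z*z_bar = (-18.5)^2 + (-4.7)^2 = 342.25 + 22.09 = 364.34

z_bar = -18.5000 + 4.7000i, z*z_bar = 364.34


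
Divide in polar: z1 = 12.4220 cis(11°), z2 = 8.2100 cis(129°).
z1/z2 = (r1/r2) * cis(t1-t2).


r = 12.4220 / 8.2100 = 1.5130
theta = 11° - 129° = -118° = 242° (mod 360)

1.5130 cis(242°)


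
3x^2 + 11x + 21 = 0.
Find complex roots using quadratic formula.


disc = 11^2 - 4*3*21 = 121 - 252 = -131
sqrt(|disc|) = sqrt(131) = 11.4455
Real part = -11/(2*3) = -1.8333
Imag part = 11.4455/(2*3) = 1.9076

-1.8333 ± 1.9076i


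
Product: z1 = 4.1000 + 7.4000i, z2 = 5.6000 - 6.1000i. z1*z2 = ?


Real = 4.1*5.6 - 7.4*(-6.1) = 22.96 - (-45.14) = 68.1
Imag = 4.1*(-6.1) + 5.6*7.4 = -25.01 + 41.44 = 16.43

68.1000 + 16.4300i


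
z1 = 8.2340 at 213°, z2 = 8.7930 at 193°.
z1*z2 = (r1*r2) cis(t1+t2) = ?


r = 8.2340 * 8.7930 = 72.4016
theta = 213° + 193° = 406° = 46° (mod 360)

72.4016 cis(46°)


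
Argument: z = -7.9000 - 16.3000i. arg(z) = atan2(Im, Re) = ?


Re = -7.9, Im = -16.3
arg = atan2(-16.3, -7.9) = -115.8577 degrees

arg(z) = -115.8577 degrees


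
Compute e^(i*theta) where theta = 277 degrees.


cos(277°) = 0.1219
sin(277°) = -0.9925

e^(i*277°) = 0.1219 - 0.9925i


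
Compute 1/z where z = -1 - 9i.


|z|^2 = 1+81 = 82
1/z = (-1 + 9i)/82

1/z = -0.0122 + 0.1098i


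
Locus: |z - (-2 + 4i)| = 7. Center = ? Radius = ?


|z - z0| = r is a circle with center z0 and radius r.
Center = (-2, 4), radius = 7

Circle with center (-2, 4) and radius 7


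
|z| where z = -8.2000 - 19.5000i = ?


|z| = sqrt((-8.2)^2 + (-19.5)^2) = sqrt(67.24 + 380.25) = sqrt(447.49) = 21.1540

|z| = 21.1540


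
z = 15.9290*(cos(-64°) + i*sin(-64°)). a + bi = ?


a = 15.9290*cos(-64°) = 15.9290*0.43837 = 6.9828
b = 15.9290*sin(-64°) = 15.9290*(-0.898794) = -14.3169

6.9828 - 14.3169i
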